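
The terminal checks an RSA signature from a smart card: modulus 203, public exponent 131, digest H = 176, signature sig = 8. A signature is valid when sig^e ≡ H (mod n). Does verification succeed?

passes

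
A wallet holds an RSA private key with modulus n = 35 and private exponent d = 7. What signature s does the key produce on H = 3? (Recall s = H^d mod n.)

17

H^7 mod 35 = 17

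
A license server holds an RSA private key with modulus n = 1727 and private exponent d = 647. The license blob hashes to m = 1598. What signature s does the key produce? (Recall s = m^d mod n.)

Squares mod 1727: m^1≡1598, m^2≡1098, m^4≡158, m^8≡786, m^16≡1257, m^32≡1571, m^64≡158, m^128≡786, m^256≡1257, m^512≡1571
647 = 512 + 128 + 4 + 2 + 1, so m^647 ≡ 1571·786·158·1098·1598 ≡ 757 (mod 1727)

757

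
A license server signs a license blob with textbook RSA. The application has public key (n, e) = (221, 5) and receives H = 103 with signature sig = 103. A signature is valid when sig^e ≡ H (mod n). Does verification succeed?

passes

sig^5 mod 221 = 103
103 = H, so the signature checks out.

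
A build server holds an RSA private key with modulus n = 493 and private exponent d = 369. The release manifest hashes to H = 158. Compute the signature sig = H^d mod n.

209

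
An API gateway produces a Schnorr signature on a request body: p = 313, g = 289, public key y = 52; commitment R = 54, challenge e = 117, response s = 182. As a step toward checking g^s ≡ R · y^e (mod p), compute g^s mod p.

215

Squares mod 313: 289^1≡289, 289^2≡263, 289^4≡309, 289^8≡16, 289^16≡256, 289^32≡119, 289^64≡76, 289^128≡142
182 = 128 + 32 + 16 + 4 + 2, so 289^182 ≡ 142·119·256·309·263 ≡ 215 (mod 313)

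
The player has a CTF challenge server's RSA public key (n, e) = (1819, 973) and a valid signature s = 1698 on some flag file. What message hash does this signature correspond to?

189

s^2 ≡ 1698^2 = 2883204 ≡ 89
s^4 ≡ 89^2 = 7921 ≡ 645
s^8 ≡ 645^2 = 416025 ≡ 1293
s^16 ≡ 1293^2 = 1671849 ≡ 188
s^32 ≡ 188^2 = 35344 ≡ 783
s^64 ≡ 783^2 = 613089 ≡ 86
s^128 ≡ 86^2 = 7396 ≡ 120
s^256 ≡ 120^2 = 14400 ≡ 1667
s^512 ≡ 1667^2 = 2778889 ≡ 1276
973 = 512 + 256 + 128 + 64 + 8 + 4 + 1, so s^973 ≡ 1276·1667·120·86·1293·645·1698 ≡ 189 (mod 1819)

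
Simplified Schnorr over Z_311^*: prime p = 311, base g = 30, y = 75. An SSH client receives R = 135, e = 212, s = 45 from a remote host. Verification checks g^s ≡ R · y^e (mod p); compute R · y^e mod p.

7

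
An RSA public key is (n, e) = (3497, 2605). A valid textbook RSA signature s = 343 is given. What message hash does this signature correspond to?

122

s^2 ≡ 343^2 = 117649 ≡ 2248
s^4 ≡ 2248^2 = 5053504 ≡ 339
s^8 ≡ 339^2 = 114921 ≡ 3017
s^16 ≡ 3017^2 = 9102289 ≡ 3095
s^32 ≡ 3095^2 = 9579025 ≡ 742
s^64 ≡ 742^2 = 550564 ≡ 1535
s^128 ≡ 1535^2 = 2356225 ≡ 2744
s^256 ≡ 2744^2 = 7529536 ≡ 495
s^512 ≡ 495^2 = 245025 ≡ 235
s^1024 ≡ 235^2 = 55225 ≡ 2770
s^2048 ≡ 2770^2 = 7672900 ≡ 482
2605 = 2048 + 512 + 32 + 8 + 4 + 1, so s^2605 ≡ 482·235·742·3017·339·343 ≡ 122 (mod 3497)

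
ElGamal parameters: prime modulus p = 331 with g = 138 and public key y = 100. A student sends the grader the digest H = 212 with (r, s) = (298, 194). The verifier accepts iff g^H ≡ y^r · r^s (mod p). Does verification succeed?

passes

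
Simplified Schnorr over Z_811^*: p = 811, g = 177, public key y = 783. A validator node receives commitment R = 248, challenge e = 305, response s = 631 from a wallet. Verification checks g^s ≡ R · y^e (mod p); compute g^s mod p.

177^2 = 31329 ≡ 511
177^4 ≡ 511^2 = 261121 ≡ 790
177^8 ≡ 790^2 = 624100 ≡ 441
177^16 ≡ 441^2 = 194481 ≡ 652
177^32 ≡ 652^2 = 425104 ≡ 140
177^64 ≡ 140^2 = 19600 ≡ 136
177^128 ≡ 136^2 = 18496 ≡ 654
177^256 ≡ 654^2 = 427716 ≡ 319
177^512 ≡ 319^2 = 101761 ≡ 386
631 = 512 + 64 + 32 + 16 + 4 + 2 + 1, so 177^631 ≡ 386·136·140·652·790·511·177 ≡ 336 (mod 811)

336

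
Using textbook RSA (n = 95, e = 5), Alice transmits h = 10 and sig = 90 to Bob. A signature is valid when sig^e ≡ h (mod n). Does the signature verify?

verifies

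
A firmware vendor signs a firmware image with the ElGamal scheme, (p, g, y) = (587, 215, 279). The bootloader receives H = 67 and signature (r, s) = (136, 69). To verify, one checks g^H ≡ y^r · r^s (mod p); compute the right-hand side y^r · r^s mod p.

547

279^2 = 77841 ≡ 357
279^4 ≡ 357^2 = 127449 ≡ 70
279^8 ≡ 70^2 = 4900 ≡ 204
279^16 ≡ 204^2 = 41616 ≡ 526
279^32 ≡ 526^2 = 276676 ≡ 199
279^64 ≡ 199^2 = 39601 ≡ 272
279^128 ≡ 272^2 = 73984 ≡ 22
136 = 128 + 8, so 279^136 ≡ 22·204 ≡ 379 (mod 587)
136^2 = 18496 ≡ 299
136^4 ≡ 299^2 = 89401 ≡ 177
136^8 ≡ 177^2 = 31329 ≡ 218
136^16 ≡ 218^2 = 47524 ≡ 564
136^32 ≡ 564^2 = 318096 ≡ 529
136^64 ≡ 529^2 = 279841 ≡ 429
69 = 64 + 4 + 1, so 136^69 ≡ 429·177·136 ≡ 384 (mod 587)
y^r · r^s ≡ 379·384 = 145536 ≡ 547 (mod 587)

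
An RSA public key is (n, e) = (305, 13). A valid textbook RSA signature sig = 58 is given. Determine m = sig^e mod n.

278

sig^2 ≡ 58^2 = 3364 ≡ 9
sig^4 ≡ 9^2 = 81
sig^8 ≡ 81^2 = 6561 ≡ 156
13 = 8 + 4 + 1, so sig^13 ≡ 156·81·58 ≡ 278 (mod 305)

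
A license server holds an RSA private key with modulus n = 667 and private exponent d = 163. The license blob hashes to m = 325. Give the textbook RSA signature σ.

225

m^163 mod 667 = 225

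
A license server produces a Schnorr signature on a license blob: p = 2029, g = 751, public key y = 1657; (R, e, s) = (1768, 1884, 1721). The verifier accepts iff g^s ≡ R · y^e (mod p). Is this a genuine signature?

genuine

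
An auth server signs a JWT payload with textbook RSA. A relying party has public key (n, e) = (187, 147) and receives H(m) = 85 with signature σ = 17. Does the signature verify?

σ^2 ≡ 17^2 = 289 ≡ 102
σ^4 ≡ 102^2 = 10404 ≡ 119
σ^8 ≡ 119^2 = 14161 ≡ 136
σ^16 ≡ 136^2 = 18496 ≡ 170
σ^32 ≡ 170^2 = 28900 ≡ 102
σ^64 ≡ 102^2 = 10404 ≡ 119
σ^128 ≡ 119^2 = 14161 ≡ 136
147 = 128 + 16 + 2 + 1, so σ^147 ≡ 136·170·102·17 ≡ 85 (mod 187)
Since 85 equals the digest 85, verification succeeds.

verifies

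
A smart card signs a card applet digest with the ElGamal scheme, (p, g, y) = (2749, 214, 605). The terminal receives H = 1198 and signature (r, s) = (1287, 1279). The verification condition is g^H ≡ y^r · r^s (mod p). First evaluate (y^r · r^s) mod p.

101

605^2 = 366025 ≡ 408
605^4 ≡ 408^2 = 166464 ≡ 1524
605^8 ≡ 1524^2 = 2322576 ≡ 2420
605^16 ≡ 2420^2 = 5856400 ≡ 1030
605^32 ≡ 1030^2 = 1060900 ≡ 2535
605^64 ≡ 2535^2 = 6426225 ≡ 1812
605^128 ≡ 1812^2 = 3283344 ≡ 1038
605^256 ≡ 1038^2 = 1077444 ≡ 2585
605^512 ≡ 2585^2 = 6682225 ≡ 2155
605^1024 ≡ 2155^2 = 4644025 ≡ 964
1287 = 1024 + 256 + 4 + 2 + 1, so 605^1287 ≡ 964·2585·1524·408·605 ≡ 2635 (mod 2749)
1287^2 = 1656369 ≡ 1471
1287^4 ≡ 1471^2 = 2163841 ≡ 378
1287^8 ≡ 378^2 = 142884 ≡ 2685
1287^16 ≡ 2685^2 = 7209225 ≡ 1347
1287^32 ≡ 1347^2 = 1814409 ≡ 69
1287^64 ≡ 69^2 = 4761 ≡ 2012
1287^128 ≡ 2012^2 = 4048144 ≡ 1616
1287^256 ≡ 1616^2 = 2611456 ≡ 2655
1287^512 ≡ 2655^2 = 7049025 ≡ 589
1287^1024 ≡ 589^2 = 346921 ≡ 547
1279 = 1024 + 128 + 64 + 32 + 16 + 8 + 4 + 2 + 1, so 1287^1279 ≡ 547·1616·2012·69·1347·2685·378·1471·1287 ≡ 2724 (mod 2749)
y^r · r^s ≡ 2635·2724 = 7177740 ≡ 101 (mod 2749)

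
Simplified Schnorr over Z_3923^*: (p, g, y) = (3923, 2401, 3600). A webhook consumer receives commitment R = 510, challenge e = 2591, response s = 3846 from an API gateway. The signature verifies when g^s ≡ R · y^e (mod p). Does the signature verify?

g^s mod p:
2401^2 = 5764801 ≡ 1914
2401^4 ≡ 1914^2 = 3663396 ≡ 3237
2401^8 ≡ 3237^2 = 10478169 ≡ 3759
2401^16 ≡ 3759^2 = 14130081 ≡ 3358
2401^32 ≡ 3358^2 = 11276164 ≡ 1462
2401^64 ≡ 1462^2 = 2137444 ≡ 3332
2401^128 ≡ 3332^2 = 11102224 ≡ 134
2401^256 ≡ 134^2 = 17956 ≡ 2264
2401^512 ≡ 2264^2 = 5125696 ≡ 2258
2401^1024 ≡ 2258^2 = 5098564 ≡ 2587
2401^2048 ≡ 2587^2 = 6692569 ≡ 3854
3846 = 2048 + 1024 + 512 + 256 + 4 + 2, so 2401^3846 ≡ 3854·2587·2258·2264·3237·1914 ≡ 3768 (mod 3923)
R · y^e mod p:
3600^2 = 12960000 ≡ 2331
3600^4 ≡ 2331^2 = 5433561 ≡ 206
3600^8 ≡ 206^2 = 42436 ≡ 3206
3600^16 ≡ 3206^2 = 10278436 ≡ 176
3600^32 ≡ 176^2 = 30976 ≡ 3515
3600^64 ≡ 3515^2 = 12355225 ≡ 1698
3600^128 ≡ 1698^2 = 2883204 ≡ 3722
3600^256 ≡ 3722^2 = 13853284 ≡ 1171
3600^512 ≡ 1171^2 = 1371241 ≡ 2114
3600^1024 ≡ 2114^2 = 4468996 ≡ 699
3600^2048 ≡ 699^2 = 488601 ≡ 2149
2591 = 2048 + 512 + 16 + 8 + 4 + 2 + 1, so 3600^2591 ≡ 2149·2114·176·3206·206·2331·3600 ≡ 192 (mod 3923)
510·192 = 97920 ≡ 3768 (mod 3923)
3768 ≡ 3768 (mod 3923); signature holds.

verifies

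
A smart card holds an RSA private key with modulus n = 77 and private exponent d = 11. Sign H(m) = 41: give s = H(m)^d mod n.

(H(m))^2 ≡ 41^2 = 1681 ≡ 64
(H(m))^4 ≡ 64^2 = 4096 ≡ 15
(H(m))^8 ≡ 15^2 = 225 ≡ 71
11 = 8 + 2 + 1, so (H(m))^11 ≡ 71·64·41 ≡ 41 (mod 77)

41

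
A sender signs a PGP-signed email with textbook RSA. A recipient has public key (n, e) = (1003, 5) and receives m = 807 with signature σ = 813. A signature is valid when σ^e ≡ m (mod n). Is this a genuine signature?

σ^2 ≡ 813^2 = 660969 ≡ 995
σ^4 ≡ 995^2 = 990025 ≡ 64
5 = 4 + 1, so σ^5 ≡ 64·813 ≡ 879 (mod 1003)
879 ≠ 807, so verification fails.

forged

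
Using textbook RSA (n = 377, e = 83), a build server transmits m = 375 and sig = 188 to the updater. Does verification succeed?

passes

sig^2 ≡ 188^2 = 35344 ≡ 283
sig^4 ≡ 283^2 = 80089 ≡ 165
sig^8 ≡ 165^2 = 27225 ≡ 81
sig^16 ≡ 81^2 = 6561 ≡ 152
sig^32 ≡ 152^2 = 23104 ≡ 107
sig^64 ≡ 107^2 = 11449 ≡ 139
83 = 64 + 16 + 2 + 1, so sig^83 ≡ 139·152·283·188 ≡ 375 (mod 377)
Since 375 equals the digest 375, verification succeeds.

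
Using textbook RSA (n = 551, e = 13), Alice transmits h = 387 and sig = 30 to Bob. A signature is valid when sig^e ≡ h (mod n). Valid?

Squares mod 551: sig^1≡30, sig^2≡349, sig^4≡30, sig^8≡349
13 = 8 + 4 + 1, so sig^13 ≡ 349·30·30 ≡ 30 (mod 551)
sig^13 mod 551 = 30, but h = 387.

no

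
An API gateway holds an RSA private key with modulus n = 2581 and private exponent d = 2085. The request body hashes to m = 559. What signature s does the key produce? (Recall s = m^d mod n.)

1149

Squares mod 2581: m^1≡559, m^2≡180, m^4≡1428, m^8≡194, m^16≡1502, m^32≡210, m^64≡223, m^128≡690, m^256≡1196, m^512≡542, m^1024≡2111, m^2048≡1515
2085 = 2048 + 32 + 4 + 1, so m^2085 ≡ 1515·210·1428·559 ≡ 1149 (mod 2581)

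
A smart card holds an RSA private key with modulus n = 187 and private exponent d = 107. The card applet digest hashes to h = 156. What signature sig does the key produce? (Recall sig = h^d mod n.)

7

h^2 ≡ 156^2 = 24336 ≡ 26
h^4 ≡ 26^2 = 676 ≡ 115
h^8 ≡ 115^2 = 13225 ≡ 135
h^16 ≡ 135^2 = 18225 ≡ 86
h^32 ≡ 86^2 = 7396 ≡ 103
h^64 ≡ 103^2 = 10609 ≡ 137
107 = 64 + 32 + 8 + 2 + 1, so h^107 ≡ 137·103·135·26·156 ≡ 7 (mod 187)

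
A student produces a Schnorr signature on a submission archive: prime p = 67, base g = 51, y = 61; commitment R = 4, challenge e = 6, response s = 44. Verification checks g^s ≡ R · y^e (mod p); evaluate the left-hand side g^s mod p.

29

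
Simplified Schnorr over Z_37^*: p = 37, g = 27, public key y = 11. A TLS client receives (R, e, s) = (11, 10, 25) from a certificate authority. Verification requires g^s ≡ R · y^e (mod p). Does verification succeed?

passes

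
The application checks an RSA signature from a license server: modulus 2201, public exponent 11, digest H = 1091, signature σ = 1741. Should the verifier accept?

reject

Squares mod 2201: σ^1≡1741, σ^2≡304, σ^4≡2175, σ^8≡676
11 = 8 + 2 + 1, so σ^11 ≡ 676·304·1741 ≡ 1110 (mod 2201)
σ^11 mod 2201 = 1110, but H = 1091.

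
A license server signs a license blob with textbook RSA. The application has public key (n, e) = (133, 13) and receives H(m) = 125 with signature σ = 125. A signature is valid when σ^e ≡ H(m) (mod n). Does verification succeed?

passes

Squares mod 133: σ^1≡125, σ^2≡64, σ^4≡106, σ^8≡64
13 = 8 + 4 + 1, so σ^13 ≡ 64·106·125 ≡ 125 (mod 133)
Since 125 equals the digest 125, verification succeeds.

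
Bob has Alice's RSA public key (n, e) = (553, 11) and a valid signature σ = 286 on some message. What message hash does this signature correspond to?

356

σ^2 ≡ 286^2 = 81796 ≡ 505
σ^4 ≡ 505^2 = 255025 ≡ 92
σ^8 ≡ 92^2 = 8464 ≡ 169
11 = 8 + 2 + 1, so σ^11 ≡ 169·505·286 ≡ 356 (mod 553)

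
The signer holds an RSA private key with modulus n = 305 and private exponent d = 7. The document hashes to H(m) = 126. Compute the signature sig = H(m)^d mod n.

36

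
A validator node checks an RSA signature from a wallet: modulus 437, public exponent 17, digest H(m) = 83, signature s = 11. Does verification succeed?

passes

s^2 ≡ 11^2 = 121
s^4 ≡ 121^2 = 14641 ≡ 220
s^8 ≡ 220^2 = 48400 ≡ 330
s^16 ≡ 330^2 = 108900 ≡ 87
17 = 16 + 1, so s^17 ≡ 87·11 ≡ 83 (mod 437)
83 = H(m), so the signature checks out.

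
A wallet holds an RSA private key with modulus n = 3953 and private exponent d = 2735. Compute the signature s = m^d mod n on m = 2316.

3380

Squares mod 3953: m^1≡2316, m^2≡3588, m^4≡2776, m^8≡1779, m^16≡2441, m^32≡1310, m^64≡498, m^128≡2918, m^256≡3915, m^512≡1444, m^1024≡1905, m^2048≡171
2735 = 2048 + 512 + 128 + 32 + 8 + 4 + 2 + 1, so m^2735 ≡ 171·1444·2918·1310·1779·2776·3588·2316 ≡ 3380 (mod 3953)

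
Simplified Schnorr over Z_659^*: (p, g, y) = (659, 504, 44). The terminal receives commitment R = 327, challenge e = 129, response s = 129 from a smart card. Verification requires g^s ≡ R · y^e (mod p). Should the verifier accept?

accept

g^s mod p:
504^2 = 254016 ≡ 301
504^4 ≡ 301^2 = 90601 ≡ 318
504^8 ≡ 318^2 = 101124 ≡ 297
504^16 ≡ 297^2 = 88209 ≡ 562
504^32 ≡ 562^2 = 315844 ≡ 183
504^64 ≡ 183^2 = 33489 ≡ 539
504^128 ≡ 539^2 = 290521 ≡ 561
129 = 128 + 1, so 504^129 ≡ 561·504 ≡ 33 (mod 659)
R · y^e mod p:
44^2 = 1936 ≡ 618
44^4 ≡ 618^2 = 381924 ≡ 363
44^8 ≡ 363^2 = 131769 ≡ 628
44^16 ≡ 628^2 = 394384 ≡ 302
44^32 ≡ 302^2 = 91204 ≡ 262
44^64 ≡ 262^2 = 68644 ≡ 108
44^128 ≡ 108^2 = 11664 ≡ 461
129 = 128 + 1, so 44^129 ≡ 461·44 ≡ 514 (mod 659)
327·514 = 168078 ≡ 33 (mod 659)
33 ≡ 33 (mod 659); signature holds.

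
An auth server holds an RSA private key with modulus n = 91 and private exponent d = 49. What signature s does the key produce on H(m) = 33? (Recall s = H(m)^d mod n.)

33

(H(m))^2 ≡ 33^2 = 1089 ≡ 88
(H(m))^4 ≡ 88^2 = 7744 ≡ 9
(H(m))^8 ≡ 9^2 = 81
(H(m))^16 ≡ 81^2 = 6561 ≡ 9
(H(m))^32 ≡ 9^2 = 81
49 = 32 + 16 + 1, so (H(m))^49 ≡ 81·9·33 ≡ 33 (mod 91)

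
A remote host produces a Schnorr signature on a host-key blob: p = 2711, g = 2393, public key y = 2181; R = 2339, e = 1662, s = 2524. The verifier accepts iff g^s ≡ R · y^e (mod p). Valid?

g^s mod p:
Squares mod 2711: 2393^1≡2393, 2393^2≡817, 2393^4≡583, 2393^8≡1014, 2393^16≡727, 2393^32≡2595, 2393^64≡2612, 2393^128≡1668, 2393^256≡738, 2393^512≡2444, 2393^1024≡803, 2393^2048≡2302
2524 = 2048 + 256 + 128 + 64 + 16 + 8 + 4, so 2393^2524 ≡ 2302·738·1668·2612·727·1014·583 ≡ 2458 (mod 2711)
R · y^e mod p:
Squares mod 2711: 2181^1≡2181, 2181^2≡1667, 2181^4≡114, 2181^8≡2152, 2181^16≡716, 2181^32≡277, 2181^64≡821, 2181^128≡1713, 2181^256≡1067, 2181^512≡2580, 2181^1024≡895
1662 = 1024 + 512 + 64 + 32 + 16 + 8 + 4 + 2, so 2181^1662 ≡ 895·2580·821·277·716·2152·114·1667 ≡ 1757 (mod 2711)
2339·1757 = 4109623 ≡ 2458 (mod 2711)
2458 ≡ 2458 (mod 2711); signature holds.

yes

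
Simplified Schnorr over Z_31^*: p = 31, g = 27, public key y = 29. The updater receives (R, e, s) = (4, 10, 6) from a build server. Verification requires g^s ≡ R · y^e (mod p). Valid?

g^s mod p:
27^2 = 729 ≡ 16
27^4 ≡ 16^2 = 256 ≡ 8
6 = 4 + 2, so 27^6 ≡ 8·16 ≡ 4 (mod 31)
R · y^e mod p:
29^2 = 841 ≡ 4
29^4 ≡ 4^2 = 16
29^8 ≡ 16^2 = 256 ≡ 8
10 = 8 + 2, so 29^10 ≡ 8·4 ≡ 1 (mod 31)
4·1 = 4 ≡ 4 (mod 31)
4 ≡ 4 (mod 31); signature holds.

yes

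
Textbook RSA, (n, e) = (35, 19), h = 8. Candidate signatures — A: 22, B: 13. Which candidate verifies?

A

Candidate A: 22^2 = 484 ≡ 29; 22^4 ≡ 29^2 = 841 ≡ 1; 22^8 ≡ 1^2 = 1; 22^16 ≡ 1^2 = 1; 19 = 16 + 2 + 1, so 22^19 ≡ 1·29·22 ≡ 8 (mod 35)
  → matches h = 8
Candidate B: 13^2 = 169 ≡ 29; 13^4 ≡ 29^2 = 841 ≡ 1; 13^8 ≡ 1^2 = 1; 13^16 ≡ 1^2 = 1; 19 = 16 + 2 + 1, so 13^19 ≡ 1·29·13 ≡ 27 (mod 35)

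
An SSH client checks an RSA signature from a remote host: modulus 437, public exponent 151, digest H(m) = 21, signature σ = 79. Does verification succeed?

passes

σ^2 ≡ 79^2 = 6241 ≡ 123
σ^4 ≡ 123^2 = 15129 ≡ 271
σ^8 ≡ 271^2 = 73441 ≡ 25
σ^16 ≡ 25^2 = 625 ≡ 188
σ^32 ≡ 188^2 = 35344 ≡ 384
σ^64 ≡ 384^2 = 147456 ≡ 187
σ^128 ≡ 187^2 = 34969 ≡ 9
151 = 128 + 16 + 4 + 2 + 1, so σ^151 ≡ 9·188·271·123·79 ≡ 21 (mod 437)
21 = H(m), so the signature checks out.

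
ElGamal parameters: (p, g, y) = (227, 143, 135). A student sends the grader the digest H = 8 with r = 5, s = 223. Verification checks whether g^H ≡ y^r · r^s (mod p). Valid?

Left side g^H mod p:
Squares mod 227: 143^1≡143, 143^2≡19, 143^4≡134, 143^8≡23
143^8 ≡ 23 (mod 227)
Right side y^r · r^s mod p:
Squares mod 227: 135^1≡135, 135^2≡65, 135^4≡139
5 = 4 + 1, so 135^5 ≡ 139·135 ≡ 151 (mod 227)
Squares mod 227: 5^1≡5, 5^2≡25, 5^4≡171, 5^8≡185, 5^16≡175, 5^32≡207, 5^64≡173, 5^128≡192
223 = 128 + 64 + 16 + 8 + 4 + 2 + 1, so 5^223 ≡ 192·173·175·185·171·25·5 ≡ 158 (mod 227)
151·158 = 23858 ≡ 23 (mod 227)
23 ≡ 23 (mod 227), so the signature is genuine.

yes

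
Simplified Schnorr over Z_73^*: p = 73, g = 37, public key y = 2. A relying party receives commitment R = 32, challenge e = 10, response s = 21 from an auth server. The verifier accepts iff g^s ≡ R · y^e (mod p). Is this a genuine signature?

genuine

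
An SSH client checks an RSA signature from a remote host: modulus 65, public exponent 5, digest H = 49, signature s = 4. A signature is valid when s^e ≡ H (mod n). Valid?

yes

s^2 ≡ 4^2 = 16
s^4 ≡ 16^2 = 256 ≡ 61
5 = 4 + 1, so s^5 ≡ 61·4 ≡ 49 (mod 65)
s^5 mod 65 = 49 matches H.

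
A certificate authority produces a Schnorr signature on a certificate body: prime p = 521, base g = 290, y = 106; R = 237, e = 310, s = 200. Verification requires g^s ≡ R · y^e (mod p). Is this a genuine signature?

genuine

g^s mod p:
290^2 = 84100 ≡ 219
290^4 ≡ 219^2 = 47961 ≡ 29
290^8 ≡ 29^2 = 841 ≡ 320
290^16 ≡ 320^2 = 102400 ≡ 284
290^32 ≡ 284^2 = 80656 ≡ 422
290^64 ≡ 422^2 = 178084 ≡ 423
290^128 ≡ 423^2 = 178929 ≡ 226
200 = 128 + 64 + 8, so 290^200 ≡ 226·423·320 ≡ 324 (mod 521)
R · y^e mod p:
106^2 = 11236 ≡ 295
106^4 ≡ 295^2 = 87025 ≡ 18
106^8 ≡ 18^2 = 324
106^16 ≡ 324^2 = 104976 ≡ 255
106^32 ≡ 255^2 = 65025 ≡ 421
106^64 ≡ 421^2 = 177241 ≡ 101
106^128 ≡ 101^2 = 10201 ≡ 302
106^256 ≡ 302^2 = 91204 ≡ 29
310 = 256 + 32 + 16 + 4 + 2, so 106^310 ≡ 29·421·255·18·295 ≡ 219 (mod 521)
237·219 = 51903 ≡ 324 (mod 521)
324 ≡ 324 (mod 521); signature holds.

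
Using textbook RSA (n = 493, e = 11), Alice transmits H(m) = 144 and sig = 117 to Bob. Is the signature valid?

invalid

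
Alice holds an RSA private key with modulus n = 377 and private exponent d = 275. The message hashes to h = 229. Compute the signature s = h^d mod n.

Squares mod 377: h^1≡229, h^2≡38, h^4≡313, h^8≡326, h^16≡339, h^32≡313, h^64≡326, h^128≡339, h^256≡313
275 = 256 + 16 + 2 + 1, so h^275 ≡ 313·339·38·229 ≡ 369 (mod 377)

369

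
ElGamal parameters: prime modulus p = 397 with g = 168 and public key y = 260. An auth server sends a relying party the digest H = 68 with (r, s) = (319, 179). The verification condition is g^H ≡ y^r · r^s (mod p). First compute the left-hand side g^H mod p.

67

168^2 = 28224 ≡ 37
168^4 ≡ 37^2 = 1369 ≡ 178
168^8 ≡ 178^2 = 31684 ≡ 321
168^16 ≡ 321^2 = 103041 ≡ 218
168^32 ≡ 218^2 = 47524 ≡ 281
168^64 ≡ 281^2 = 78961 ≡ 355
68 = 64 + 4, so 168^68 ≡ 355·178 ≡ 67 (mod 397)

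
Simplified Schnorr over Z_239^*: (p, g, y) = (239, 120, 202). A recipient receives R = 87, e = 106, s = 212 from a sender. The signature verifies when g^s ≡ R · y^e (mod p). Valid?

g^s mod p:
120^2 = 14400 ≡ 60
120^4 ≡ 60^2 = 3600 ≡ 15
120^8 ≡ 15^2 = 225
120^16 ≡ 225^2 = 50625 ≡ 196
120^32 ≡ 196^2 = 38416 ≡ 176
120^64 ≡ 176^2 = 30976 ≡ 145
120^128 ≡ 145^2 = 21025 ≡ 232
212 = 128 + 64 + 16 + 4, so 120^212 ≡ 232·145·196·15 ≡ 54 (mod 239)
R · y^e mod p:
202^2 = 40804 ≡ 174
202^4 ≡ 174^2 = 30276 ≡ 162
202^8 ≡ 162^2 = 26244 ≡ 193
202^16 ≡ 193^2 = 37249 ≡ 204
202^32 ≡ 204^2 = 41616 ≡ 30
202^64 ≡ 30^2 = 900 ≡ 183
106 = 64 + 32 + 8 + 2, so 202^106 ≡ 183·30·193·174 ≡ 102 (mod 239)
87·102 = 8874 ≡ 31 (mod 239)
54 ≠ 31; the check fails.

no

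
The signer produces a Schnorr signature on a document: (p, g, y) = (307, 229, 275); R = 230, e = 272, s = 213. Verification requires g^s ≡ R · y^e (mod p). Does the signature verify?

does not verify

g^s mod p:
229^2 = 52441 ≡ 251
229^4 ≡ 251^2 = 63001 ≡ 66
229^8 ≡ 66^2 = 4356 ≡ 58
229^16 ≡ 58^2 = 3364 ≡ 294
229^32 ≡ 294^2 = 86436 ≡ 169
229^64 ≡ 169^2 = 28561 ≡ 10
229^128 ≡ 10^2 = 100
213 = 128 + 64 + 16 + 4 + 1, so 229^213 ≡ 100·10·294·66·229 ≡ 149 (mod 307)
R · y^e mod p:
275^2 = 75625 ≡ 103
275^4 ≡ 103^2 = 10609 ≡ 171
275^8 ≡ 171^2 = 29241 ≡ 76
275^16 ≡ 76^2 = 5776 ≡ 250
275^32 ≡ 250^2 = 62500 ≡ 179
275^64 ≡ 179^2 = 32041 ≡ 113
275^128 ≡ 113^2 = 12769 ≡ 182
275^256 ≡ 182^2 = 33124 ≡ 275
272 = 256 + 16, so 275^272 ≡ 275·250 ≡ 289 (mod 307)
230·289 = 66470 ≡ 158 (mod 307)
149 ≠ 158; the check fails.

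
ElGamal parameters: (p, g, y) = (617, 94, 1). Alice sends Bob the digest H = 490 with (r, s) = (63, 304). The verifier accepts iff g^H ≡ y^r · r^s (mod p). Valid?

no

Left side g^H mod p:
94^2 = 8836 ≡ 198
94^4 ≡ 198^2 = 39204 ≡ 333
94^8 ≡ 333^2 = 110889 ≡ 446
94^16 ≡ 446^2 = 198916 ≡ 242
94^32 ≡ 242^2 = 58564 ≡ 566
94^64 ≡ 566^2 = 320356 ≡ 133
94^128 ≡ 133^2 = 17689 ≡ 413
94^256 ≡ 413^2 = 170569 ≡ 277
490 = 256 + 128 + 64 + 32 + 8 + 2, so 94^490 ≡ 277·413·133·566·446·198 ≡ 489 (mod 617)
Right side y^r · r^s mod p:
1^2 = 1
1^4 ≡ 1^2 = 1
1^8 ≡ 1^2 = 1
1^16 ≡ 1^2 = 1
1^32 ≡ 1^2 = 1
63 = 32 + 16 + 8 + 4 + 2 + 1, so 1^63 ≡ 1·1·1·1·1·1 ≡ 1 (mod 617)
63^2 = 3969 ≡ 267
63^4 ≡ 267^2 = 71289 ≡ 334
63^8 ≡ 334^2 = 111556 ≡ 496
63^16 ≡ 496^2 = 246016 ≡ 450
63^32 ≡ 450^2 = 202500 ≡ 124
63^64 ≡ 124^2 = 15376 ≡ 568
63^128 ≡ 568^2 = 322624 ≡ 550
63^256 ≡ 550^2 = 302500 ≡ 170
304 = 256 + 32 + 16, so 63^304 ≡ 170·124·450 ≡ 242 (mod 617)
1·242 = 242 ≡ 242 (mod 617)
489 ≠ 242, so verification fails.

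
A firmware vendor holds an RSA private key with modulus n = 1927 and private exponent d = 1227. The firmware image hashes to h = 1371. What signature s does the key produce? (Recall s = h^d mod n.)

1882

h^2 ≡ 1371^2 = 1879641 ≡ 816
h^4 ≡ 816^2 = 665856 ≡ 1041
h^8 ≡ 1041^2 = 1083681 ≡ 707
h^16 ≡ 707^2 = 499849 ≡ 756
h^32 ≡ 756^2 = 571536 ≡ 1144
h^64 ≡ 1144^2 = 1308736 ≡ 303
h^128 ≡ 303^2 = 91809 ≡ 1240
h^256 ≡ 1240^2 = 1537600 ≡ 1781
h^512 ≡ 1781^2 = 3171961 ≡ 119
h^1024 ≡ 119^2 = 14161 ≡ 672
1227 = 1024 + 128 + 64 + 8 + 2 + 1, so h^1227 ≡ 672·1240·303·707·816·1371 ≡ 1882 (mod 1927)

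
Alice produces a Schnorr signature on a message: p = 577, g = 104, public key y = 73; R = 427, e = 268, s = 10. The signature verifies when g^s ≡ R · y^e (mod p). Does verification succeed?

passes

g^s mod p:
104^2 = 10816 ≡ 430
104^4 ≡ 430^2 = 184900 ≡ 260
104^8 ≡ 260^2 = 67600 ≡ 91
10 = 8 + 2, so 104^10 ≡ 91·430 ≡ 471 (mod 577)
R · y^e mod p:
73^2 = 5329 ≡ 136
73^4 ≡ 136^2 = 18496 ≡ 32
73^8 ≡ 32^2 = 1024 ≡ 447
73^16 ≡ 447^2 = 199809 ≡ 167
73^32 ≡ 167^2 = 27889 ≡ 193
73^64 ≡ 193^2 = 37249 ≡ 321
73^128 ≡ 321^2 = 103041 ≡ 335
73^256 ≡ 335^2 = 112225 ≡ 287
268 = 256 + 8 + 4, so 73^268 ≡ 287·447·32 ≡ 470 (mod 577)
427·470 = 200690 ≡ 471 (mod 577)
471 ≡ 471 (mod 577); signature holds.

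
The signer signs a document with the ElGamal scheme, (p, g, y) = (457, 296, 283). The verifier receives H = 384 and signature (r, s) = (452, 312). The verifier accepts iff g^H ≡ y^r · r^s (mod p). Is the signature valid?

valid

Left side g^H mod p:
296^2 = 87616 ≡ 329
296^4 ≡ 329^2 = 108241 ≡ 389
296^8 ≡ 389^2 = 151321 ≡ 54
296^16 ≡ 54^2 = 2916 ≡ 174
296^32 ≡ 174^2 = 30276 ≡ 114
296^64 ≡ 114^2 = 12996 ≡ 200
296^128 ≡ 200^2 = 40000 ≡ 241
296^256 ≡ 241^2 = 58081 ≡ 42
384 = 256 + 128, so 296^384 ≡ 42·241 ≡ 68 (mod 457)
Right side y^r · r^s mod p:
283^2 = 80089 ≡ 114
283^4 ≡ 114^2 = 12996 ≡ 200
283^8 ≡ 200^2 = 40000 ≡ 241
283^16 ≡ 241^2 = 58081 ≡ 42
283^32 ≡ 42^2 = 1764 ≡ 393
283^64 ≡ 393^2 = 154449 ≡ 440
283^128 ≡ 440^2 = 193600 ≡ 289
283^256 ≡ 289^2 = 83521 ≡ 347
452 = 256 + 128 + 64 + 4, so 283^452 ≡ 347·289·440·200 ≡ 16 (mod 457)
452^2 = 204304 ≡ 25
452^4 ≡ 25^2 = 625 ≡ 168
452^8 ≡ 168^2 = 28224 ≡ 347
452^16 ≡ 347^2 = 120409 ≡ 218
452^32 ≡ 218^2 = 47524 ≡ 453
452^64 ≡ 453^2 = 205209 ≡ 16
452^128 ≡ 16^2 = 256
452^256 ≡ 256^2 = 65536 ≡ 185
312 = 256 + 32 + 16 + 8, so 452^312 ≡ 185·453·218·347 ≡ 347 (mod 457)
16·347 = 5552 ≡ 68 (mod 457)
68 ≡ 68 (mod 457), so the signature is genuine.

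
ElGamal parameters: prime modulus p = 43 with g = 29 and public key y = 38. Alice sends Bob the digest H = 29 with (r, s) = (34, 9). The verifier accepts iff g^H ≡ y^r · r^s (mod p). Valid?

no

Left side g^H mod p:
29^2 = 841 ≡ 24
29^4 ≡ 24^2 = 576 ≡ 17
29^8 ≡ 17^2 = 289 ≡ 31
29^16 ≡ 31^2 = 961 ≡ 15
29 = 16 + 8 + 4 + 1, so 29^29 ≡ 15·31·17·29 ≡ 12 (mod 43)
Right side y^r · r^s mod p:
38^2 = 1444 ≡ 25
38^4 ≡ 25^2 = 625 ≡ 23
38^8 ≡ 23^2 = 529 ≡ 13
38^16 ≡ 13^2 = 169 ≡ 40
38^32 ≡ 40^2 = 1600 ≡ 9
34 = 32 + 2, so 38^34 ≡ 9·25 ≡ 10 (mod 43)
34^2 = 1156 ≡ 38
34^4 ≡ 38^2 = 1444 ≡ 25
34^8 ≡ 25^2 = 625 ≡ 23
9 = 8 + 1, so 34^9 ≡ 23·34 ≡ 8 (mod 43)
10·8 = 80 ≡ 37 (mod 43)
12 ≠ 37, so verification fails.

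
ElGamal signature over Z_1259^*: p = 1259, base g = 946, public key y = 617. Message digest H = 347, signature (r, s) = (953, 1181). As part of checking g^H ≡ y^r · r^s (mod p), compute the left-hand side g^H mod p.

1169

Squares mod 1259: 946^1≡946, 946^2≡1026, 946^4≡152, 946^8≡442, 946^16≡219, 946^32≡119, 946^64≡312, 946^128≡401, 946^256≡908
347 = 256 + 64 + 16 + 8 + 2 + 1, so 946^347 ≡ 908·312·219·442·1026·946 ≡ 1169 (mod 1259)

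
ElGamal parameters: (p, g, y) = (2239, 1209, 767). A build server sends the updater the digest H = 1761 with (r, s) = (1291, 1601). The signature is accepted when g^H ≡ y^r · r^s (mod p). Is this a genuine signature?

Left side g^H mod p:
1209^2 = 1461681 ≡ 1853
1209^4 ≡ 1853^2 = 3433609 ≡ 1222
1209^8 ≡ 1222^2 = 1493284 ≡ 2110
1209^16 ≡ 2110^2 = 4452100 ≡ 968
1209^32 ≡ 968^2 = 937024 ≡ 1122
1209^64 ≡ 1122^2 = 1258884 ≡ 566
1209^128 ≡ 566^2 = 320356 ≡ 179
1209^256 ≡ 179^2 = 32041 ≡ 695
1209^512 ≡ 695^2 = 483025 ≡ 1640
1209^1024 ≡ 1640^2 = 2689600 ≡ 561
1761 = 1024 + 512 + 128 + 64 + 32 + 1, so 1209^1761 ≡ 561·1640·179·566·1122·1209 ≡ 1630 (mod 2239)
Right side y^r · r^s mod p:
767^2 = 588289 ≡ 1671
767^4 ≡ 1671^2 = 2792241 ≡ 208
767^8 ≡ 208^2 = 43264 ≡ 723
767^16 ≡ 723^2 = 522729 ≡ 1042
767^32 ≡ 1042^2 = 1085764 ≡ 2088
767^64 ≡ 2088^2 = 4359744 ≡ 411
767^128 ≡ 411^2 = 168921 ≡ 996
767^256 ≡ 996^2 = 992016 ≡ 139
767^512 ≡ 139^2 = 19321 ≡ 1409
767^1024 ≡ 1409^2 = 1985281 ≡ 1527
1291 = 1024 + 256 + 8 + 2 + 1, so 767^1291 ≡ 1527·139·723·1671·767 ≡ 1203 (mod 2239)
1291^2 = 1666681 ≡ 865
1291^4 ≡ 865^2 = 748225 ≡ 399
1291^8 ≡ 399^2 = 159201 ≡ 232
1291^16 ≡ 232^2 = 53824 ≡ 88
1291^32 ≡ 88^2 = 7744 ≡ 1027
1291^64 ≡ 1027^2 = 1054729 ≡ 160
1291^128 ≡ 160^2 = 25600 ≡ 971
1291^256 ≡ 971^2 = 942841 ≡ 222
1291^512 ≡ 222^2 = 49284 ≡ 26
1291^1024 ≡ 26^2 = 676
1601 = 1024 + 512 + 64 + 1, so 1291^1601 ≡ 676·26·160·1291 ≡ 362 (mod 2239)
1203·362 = 435486 ≡ 1120 (mod 2239)
1630 ≠ 1120, so verification fails.

forged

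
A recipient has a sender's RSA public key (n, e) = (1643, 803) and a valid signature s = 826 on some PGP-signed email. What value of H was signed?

763

s^2 ≡ 826^2 = 682276 ≡ 431
s^4 ≡ 431^2 = 185761 ≡ 102
s^8 ≡ 102^2 = 10404 ≡ 546
s^16 ≡ 546^2 = 298116 ≡ 733
s^32 ≡ 733^2 = 537289 ≡ 28
s^64 ≡ 28^2 = 784
s^128 ≡ 784^2 = 614656 ≡ 174
s^256 ≡ 174^2 = 30276 ≡ 702
s^512 ≡ 702^2 = 492804 ≡ 1547
803 = 512 + 256 + 32 + 2 + 1, so s^803 ≡ 1547·702·28·431·826 ≡ 763 (mod 1643)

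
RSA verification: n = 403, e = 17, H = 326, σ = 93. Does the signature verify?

Squares mod 403: σ^1≡93, σ^2≡186, σ^4≡341, σ^8≡217, σ^16≡341
17 = 16 + 1, so σ^17 ≡ 341·93 ≡ 279 (mod 403)
279 ≠ 326, so verification fails.

does not verify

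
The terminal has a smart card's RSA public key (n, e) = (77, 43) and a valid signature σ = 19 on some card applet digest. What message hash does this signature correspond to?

61

Squares mod 77: σ^1≡19, σ^2≡53, σ^4≡37, σ^8≡60, σ^16≡58, σ^32≡53
43 = 32 + 8 + 2 + 1, so σ^43 ≡ 53·60·53·19 ≡ 61 (mod 77)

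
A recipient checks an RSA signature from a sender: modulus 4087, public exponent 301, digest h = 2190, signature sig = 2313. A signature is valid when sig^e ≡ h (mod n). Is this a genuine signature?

Squares mod 4087: sig^1≡2313, sig^2≡86, sig^4≡3309, sig^8≡408, sig^16≡2984, sig^32≡2770, sig^64≡1601, sig^128≡652, sig^256≡56
301 = 256 + 32 + 8 + 4 + 1, so sig^301 ≡ 56·2770·408·3309·2313 ≡ 361 (mod 4087)
sig^301 mod 4087 = 361, but h = 2190.

forged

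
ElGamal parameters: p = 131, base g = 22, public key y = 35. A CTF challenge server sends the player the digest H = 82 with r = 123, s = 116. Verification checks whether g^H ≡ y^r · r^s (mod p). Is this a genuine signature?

Left side g^H mod p:
22^2 = 484 ≡ 91
22^4 ≡ 91^2 = 8281 ≡ 28
22^8 ≡ 28^2 = 784 ≡ 129
22^16 ≡ 129^2 = 16641 ≡ 4
22^32 ≡ 4^2 = 16
22^64 ≡ 16^2 = 256 ≡ 125
82 = 64 + 16 + 2, so 22^82 ≡ 125·4·91 ≡ 43 (mod 131)
Right side y^r · r^s mod p:
35^2 = 1225 ≡ 46
35^4 ≡ 46^2 = 2116 ≡ 20
35^8 ≡ 20^2 = 400 ≡ 7
35^16 ≡ 7^2 = 49
35^32 ≡ 49^2 = 2401 ≡ 43
35^64 ≡ 43^2 = 1849 ≡ 15
123 = 64 + 32 + 16 + 8 + 2 + 1, so 35^123 ≡ 15·43·49·7·46·35 ≡ 5 (mod 131)
123^2 = 15129 ≡ 64
123^4 ≡ 64^2 = 4096 ≡ 35
123^8 ≡ 35^2 = 1225 ≡ 46
123^16 ≡ 46^2 = 2116 ≡ 20
123^32 ≡ 20^2 = 400 ≡ 7
123^64 ≡ 7^2 = 49
116 = 64 + 32 + 16 + 4, so 123^116 ≡ 49·7·20·35 ≡ 108 (mod 131)
5·108 = 540 ≡ 16 (mod 131)
43 ≠ 16, so verification fails.

forged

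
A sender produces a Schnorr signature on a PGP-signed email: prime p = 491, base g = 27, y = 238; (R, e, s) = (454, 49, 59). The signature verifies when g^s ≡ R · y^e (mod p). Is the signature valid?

invalid

g^s mod p:
27^2 = 729 ≡ 238
27^4 ≡ 238^2 = 56644 ≡ 179
27^8 ≡ 179^2 = 32041 ≡ 126
27^16 ≡ 126^2 = 15876 ≡ 164
27^32 ≡ 164^2 = 26896 ≡ 382
59 = 32 + 16 + 8 + 2 + 1, so 27^59 ≡ 382·164·126·238·27 ≡ 37 (mod 491)
R · y^e mod p:
238^2 = 56644 ≡ 179
238^4 ≡ 179^2 = 32041 ≡ 126
238^8 ≡ 126^2 = 15876 ≡ 164
238^16 ≡ 164^2 = 26896 ≡ 382
238^32 ≡ 382^2 = 145924 ≡ 97
49 = 32 + 16 + 1, so 238^49 ≡ 97·382·238 ≡ 1 (mod 491)
454·1 = 454 ≡ 454 (mod 491)
37 ≠ 454; the check fails.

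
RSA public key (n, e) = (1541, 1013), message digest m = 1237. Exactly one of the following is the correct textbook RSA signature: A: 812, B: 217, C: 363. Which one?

Candidate A: 812^1013 mod 1541 = 812
Candidate B: 217^1013 mod 1541 = 56
Candidate C: 363^1013 mod 1541 = 1237
  → matches m = 1237

C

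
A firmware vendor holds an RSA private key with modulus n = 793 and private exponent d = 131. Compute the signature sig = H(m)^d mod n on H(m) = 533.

585

Squares mod 793: (H(m))^1≡533, (H(m))^2≡195, (H(m))^4≡754, (H(m))^8≡728, (H(m))^16≡260, (H(m))^32≡195, (H(m))^64≡754, (H(m))^128≡728
131 = 128 + 2 + 1, so (H(m))^131 ≡ 728·195·533 ≡ 585 (mod 793)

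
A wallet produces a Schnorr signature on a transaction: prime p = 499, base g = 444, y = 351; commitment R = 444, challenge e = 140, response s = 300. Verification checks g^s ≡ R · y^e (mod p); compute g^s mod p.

444^2 = 197136 ≡ 31
444^4 ≡ 31^2 = 961 ≡ 462
444^8 ≡ 462^2 = 213444 ≡ 371
444^16 ≡ 371^2 = 137641 ≡ 416
444^32 ≡ 416^2 = 173056 ≡ 402
444^64 ≡ 402^2 = 161604 ≡ 427
444^128 ≡ 427^2 = 182329 ≡ 194
444^256 ≡ 194^2 = 37636 ≡ 211
300 = 256 + 32 + 8 + 4, so 444^300 ≡ 211·402·371·462 ≡ 36 (mod 499)

36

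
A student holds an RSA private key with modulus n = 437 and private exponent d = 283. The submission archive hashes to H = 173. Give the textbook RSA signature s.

307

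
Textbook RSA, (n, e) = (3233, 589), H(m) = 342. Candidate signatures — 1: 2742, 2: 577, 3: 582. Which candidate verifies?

2

Candidate 1: Squares mod 3233: 2742^1≡2742, 2742^2≡1839, 2742^4≡203, 2742^8≡2413, 2742^16≡3169, 2742^32≡863, 2742^64≡1179, 2742^128≡3084, 2742^256≡2803, 2742^512≡619; 589 = 512 + 64 + 8 + 4 + 1, so 2742^589 ≡ 619·1179·2413·203·2742 ≡ 1850 (mod 3233)
Candidate 2: Squares mod 3233: 577^1≡577, 577^2≡3163, 577^4≡1667, 577^8≡1742, 577^16≡2010, 577^32≡2083, 577^64≡203, 577^128≡2413, 577^256≡3169, 577^512≡863; 589 = 512 + 64 + 8 + 4 + 1, so 577^589 ≡ 863·203·1742·1667·577 ≡ 342 (mod 3233)
  → matches H(m) = 342
Candidate 3: Squares mod 3233: 582^1≡582, 582^2≡2492, 582^4≡2704, 582^8≡1803, 582^16≡1644, 582^32≡3181, 582^64≡2704, 582^128≡1803, 582^256≡1644, 582^512≡3181; 589 = 512 + 64 + 8 + 4 + 1, so 582^589 ≡ 3181·2704·1803·2704·582 ≡ 1854 (mod 3233)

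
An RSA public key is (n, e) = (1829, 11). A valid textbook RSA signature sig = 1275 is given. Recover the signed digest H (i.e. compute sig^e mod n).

500

Squares mod 1829: sig^1≡1275, sig^2≡1473, sig^4≡535, sig^8≡901
11 = 8 + 2 + 1, so sig^11 ≡ 901·1473·1275 ≡ 500 (mod 1829)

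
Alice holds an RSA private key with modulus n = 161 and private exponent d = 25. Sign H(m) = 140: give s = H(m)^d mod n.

77

(H(m))^2 ≡ 140^2 = 19600 ≡ 119
(H(m))^4 ≡ 119^2 = 14161 ≡ 154
(H(m))^8 ≡ 154^2 = 23716 ≡ 49
(H(m))^16 ≡ 49^2 = 2401 ≡ 147
25 = 16 + 8 + 1, so (H(m))^25 ≡ 147·49·140 ≡ 77 (mod 161)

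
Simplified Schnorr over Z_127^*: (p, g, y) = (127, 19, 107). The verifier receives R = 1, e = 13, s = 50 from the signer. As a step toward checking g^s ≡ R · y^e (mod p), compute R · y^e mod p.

107^2 = 11449 ≡ 19
107^4 ≡ 19^2 = 361 ≡ 107
107^8 ≡ 107^2 = 11449 ≡ 19
13 = 8 + 4 + 1, so 107^13 ≡ 19·107·107 ≡ 107 (mod 127)
R · y^e ≡ 1·107 = 107 ≡ 107 (mod 127)

107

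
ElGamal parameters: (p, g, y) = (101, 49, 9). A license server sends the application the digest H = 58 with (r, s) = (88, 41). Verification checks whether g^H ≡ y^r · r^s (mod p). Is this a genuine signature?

forged

Left side g^H mod p:
Squares mod 101: 49^1≡49, 49^2≡78, 49^4≡24, 49^8≡71, 49^16≡92, 49^32≡81
58 = 32 + 16 + 8 + 2, so 49^58 ≡ 81·92·71·78 ≡ 71 (mod 101)
Right side y^r · r^s mod p:
Squares mod 101: 9^1≡9, 9^2≡81, 9^4≡97, 9^8≡16, 9^16≡54, 9^32≡88, 9^64≡68
88 = 64 + 16 + 8, so 9^88 ≡ 68·54·16 ≡ 71 (mod 101)
Squares mod 101: 88^1≡88, 88^2≡68, 88^4≡79, 88^8≡80, 88^16≡37, 88^32≡56
41 = 32 + 8 + 1, so 88^41 ≡ 56·80·88 ≡ 37 (mod 101)
71·37 = 2627 ≡ 1 (mod 101)
71 ≠ 1, so verification fails.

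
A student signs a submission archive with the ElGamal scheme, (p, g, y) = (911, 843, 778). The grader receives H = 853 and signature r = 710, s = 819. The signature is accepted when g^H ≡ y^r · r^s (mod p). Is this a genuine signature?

Left side g^H mod p:
843^2 = 710649 ≡ 69
843^4 ≡ 69^2 = 4761 ≡ 206
843^8 ≡ 206^2 = 42436 ≡ 530
843^16 ≡ 530^2 = 280900 ≡ 312
843^32 ≡ 312^2 = 97344 ≡ 778
843^64 ≡ 778^2 = 605284 ≡ 380
843^128 ≡ 380^2 = 144400 ≡ 462
843^256 ≡ 462^2 = 213444 ≡ 270
843^512 ≡ 270^2 = 72900 ≡ 20
853 = 512 + 256 + 64 + 16 + 4 + 1, so 843^853 ≡ 20·270·380·312·206·843 ≡ 410 (mod 911)
Right side y^r · r^s mod p:
778^2 = 605284 ≡ 380
778^4 ≡ 380^2 = 144400 ≡ 462
778^8 ≡ 462^2 = 213444 ≡ 270
778^16 ≡ 270^2 = 72900 ≡ 20
778^32 ≡ 20^2 = 400
778^64 ≡ 400^2 = 160000 ≡ 575
778^128 ≡ 575^2 = 330625 ≡ 843
778^256 ≡ 843^2 = 710649 ≡ 69
778^512 ≡ 69^2 = 4761 ≡ 206
710 = 512 + 128 + 64 + 4 + 2, so 778^710 ≡ 206·843·575·462·380 ≡ 568 (mod 911)
710^2 = 504100 ≡ 317
710^4 ≡ 317^2 = 100489 ≡ 279
710^8 ≡ 279^2 = 77841 ≡ 406
710^16 ≡ 406^2 = 164836 ≡ 856
710^32 ≡ 856^2 = 732736 ≡ 292
710^64 ≡ 292^2 = 85264 ≡ 541
710^128 ≡ 541^2 = 292681 ≡ 250
710^256 ≡ 250^2 = 62500 ≡ 552
710^512 ≡ 552^2 = 304704 ≡ 430
819 = 512 + 256 + 32 + 16 + 2 + 1, so 710^819 ≡ 430·552·292·856·317·710 ≡ 48 (mod 911)
568·48 = 27264 ≡ 845 (mod 911)
410 ≠ 845, so verification fails.

forged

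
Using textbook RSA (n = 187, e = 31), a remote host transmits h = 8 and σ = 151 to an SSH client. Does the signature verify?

verifies

σ^2 ≡ 151^2 = 22801 ≡ 174
σ^4 ≡ 174^2 = 30276 ≡ 169
σ^8 ≡ 169^2 = 28561 ≡ 137
σ^16 ≡ 137^2 = 18769 ≡ 69
31 = 16 + 8 + 4 + 2 + 1, so σ^31 ≡ 69·137·169·174·151 ≡ 8 (mod 187)
8 = h, so the signature checks out.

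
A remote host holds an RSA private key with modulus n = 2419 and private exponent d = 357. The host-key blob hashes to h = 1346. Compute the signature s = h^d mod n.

112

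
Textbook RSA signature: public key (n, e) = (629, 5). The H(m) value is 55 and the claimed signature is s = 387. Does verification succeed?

s^2 ≡ 387^2 = 149769 ≡ 67
s^4 ≡ 67^2 = 4489 ≡ 86
5 = 4 + 1, so s^5 ≡ 86·387 ≡ 574 (mod 629)
s^5 mod 629 = 574, but H(m) = 55.

fails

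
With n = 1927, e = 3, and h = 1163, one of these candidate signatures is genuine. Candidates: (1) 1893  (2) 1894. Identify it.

1

Candidate 1: 1893^3 mod 1927 = 1163
  → matches h = 1163
Candidate 2: 1894^3 mod 1927 = 676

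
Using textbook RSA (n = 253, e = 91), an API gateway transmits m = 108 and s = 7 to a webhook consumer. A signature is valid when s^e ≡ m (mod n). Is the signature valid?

invalid

s^2 ≡ 7^2 = 49
s^4 ≡ 49^2 = 2401 ≡ 124
s^8 ≡ 124^2 = 15376 ≡ 196
s^16 ≡ 196^2 = 38416 ≡ 213
s^32 ≡ 213^2 = 45369 ≡ 82
s^64 ≡ 82^2 = 6724 ≡ 146
91 = 64 + 16 + 8 + 2 + 1, so s^91 ≡ 146·213·196·49·7 ≡ 205 (mod 253)
s^91 mod 253 = 205, but m = 108.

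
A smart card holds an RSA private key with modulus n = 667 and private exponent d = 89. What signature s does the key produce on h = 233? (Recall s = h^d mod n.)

Squares mod 667: h^1≡233, h^2≡262, h^4≡610, h^8≡581, h^16≡59, h^32≡146, h^64≡639
89 = 64 + 16 + 8 + 1, so h^89 ≡ 639·59·581·233 ≡ 233 (mod 667)

233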